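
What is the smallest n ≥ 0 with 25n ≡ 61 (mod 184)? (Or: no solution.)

157

gcd(184, 25):
  184 = 7*25 + 9
  25 = 2*9 + 7
  9 = 1*7 + 2
  7 = 3*2 + 1
  2 = 2*1
so gcd(184, 25) = 1.
1 divides 61, so solutions exist.
Back-substitute for Bézout coefficients:
  1 = 7 - 3*2
  ... = 25*(81) + 184*(-11)
So 25*(81) ≡ 1 (mod 184); multiply by 61: n ≡ 4941 (mod 184).
Smallest nonnegative: n = 4941 mod 184 = 157.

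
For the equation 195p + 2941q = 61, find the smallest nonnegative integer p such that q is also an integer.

2700

gcd(2941, 195) = 1  (2941 = 15·195 + 16, 195 = 12·16 + 3, 16 = 5·3 + 1, 3 = 3·1).
1 divides 61, so solutions exist.
Back-substituting, 195·(-920) + 2941·(61) = 1.
Scale by 61/1 = 61: (p₀, q₀) = (-56120, 3721).
General solution: p = -56120 + 2941t, q = 3721 - 195t for integer t.
p ≥ 0: smallest is -56120 mod 2941 = 2700 (at t = 20), with q = -179.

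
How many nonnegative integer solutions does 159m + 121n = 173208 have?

gcd(159, 121) = 1  (159 = 1*121 + 38, 121 = 3*38 + 7, 38 = 5*7 + 3, 7 = 2*3 + 1, 3 = 3*1).
Back-substituting, 159*(-35) + 121*(46) = 1.
Scale by 173208: one solution is (-6062280, 7967568). Reduce m mod 121: (62, 1350).
General: m = 62 + 121t, n = 1350 - 159t.
m ≥ 0 ⇒ t ≥ 0; n ≥ 0 ⇒ t ≤ 8. So t ∈ [0, 8]: 9 solutions.

9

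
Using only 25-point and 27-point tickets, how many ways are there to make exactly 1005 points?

1

Need nonnegative integers with 25j + 27k = 1005.
gcd(25, 27) = 1, and 25·(13) + 27·(-12) = 1.
So (j₀, k₀) = (13065, -12060); general j = 13065 + 27t, k = -12060 - 25t.
j ≥ 0 ⇒ t ≥ -483; k ≥ 0 ⇒ t ≤ -483. That's 1 value of t.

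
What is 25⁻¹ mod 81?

gcd(81, 25) = 1  (81 = 3·25 + 6, 25 = 4·6 + 1, 6 = 6·1).
Back-substituting, 25·(13) + 81·(-4) = 1.
So 25·13 ≡ 1 (mod 81), and 13 mod 81 = 13.

13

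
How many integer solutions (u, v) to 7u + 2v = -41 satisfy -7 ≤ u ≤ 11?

10

gcd(7, 2) = 1  (7 = 3·2 + 1, 2 = 2·1).
Back-substituting, 7·(1) + 2·(-3) = 1.
Scale by -41: particular solution (-41, 123); reduce u mod 2: (1, -24).
General solution: u = 1 + 2t, v = -24 - 7t for integer t.
-7 ≤ 1 + 2t ≤ 11 gives t ∈ [-4, 5], which is 10 values.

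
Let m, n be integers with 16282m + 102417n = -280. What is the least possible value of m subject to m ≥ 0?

5636

gcd(102417, 16282):
  102417 = 6*16282 + 4725
  16282 = 3*4725 + 2107
  4725 = 2*2107 + 511
  2107 = 4*511 + 63
  511 = 8*63 + 7
  63 = 9*7
so gcd(102417, 16282) = 7.
7 divides -280, so solutions exist.
Back-substitute for Bézout coefficients:
  7 = 511 - 8*63
  ... = 16282*(-1604) + 102417*(255)
Scale by -280/7 = -40: (m₀, n₀) = (64160, -10200).
General solution: m = 64160 + 14631t, n = -10200 - 2326t for integer t.
m ≥ 0: smallest is 64160 mod 14631 = 5636 (at t = -4), with n = -896.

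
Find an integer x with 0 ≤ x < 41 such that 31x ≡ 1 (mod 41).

gcd(41, 31) = 1  (41 = 1×31 + 10, 31 = 3×10 + 1, 10 = 10×1).
Back-substituting, 31×(4) + 41×(-3) = 1.
So 31×4 ≡ 1 (mod 41), and 4 mod 41 = 4.

4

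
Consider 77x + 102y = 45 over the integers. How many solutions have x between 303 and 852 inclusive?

gcd(102, 77) = 1  (102 = 1*77 + 25, 77 = 3*25 + 2, 25 = 12*2 + 1, 2 = 2*1).
Back-substituting, 77*(-49) + 102*(37) = 1.
Scale by 45: particular solution (-2205, 1665); reduce x mod 102: (39, -29).
General solution: x = 39 + 102t, y = -29 - 77t for integer t.
303 ≤ 39 + 102t ≤ 852 gives t ∈ [3, 7], which is 5 values.

5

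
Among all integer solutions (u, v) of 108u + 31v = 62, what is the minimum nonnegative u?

0

gcd(108, 31) = 1  (108 = 3×31 + 15, 31 = 2×15 + 1, 15 = 15×1).
1 divides 62, so solutions exist.
Back-substituting, 108×(-2) + 31×(7) = 1.
Scale by 62/1 = 62: (u₀, v₀) = (-124, 434).
General solution: u = -124 + 31t, v = 434 - 108t for integer t.
u ≥ 0: smallest is -124 mod 31 = 0 (at t = 4), with v = 2.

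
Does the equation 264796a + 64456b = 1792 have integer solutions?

gcd(264796, 64456) = 28.
28 divides 1792, so integer solutions exist.

yes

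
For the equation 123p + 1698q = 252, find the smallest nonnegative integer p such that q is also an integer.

gcd(1698, 123):
  1698 = 13×123 + 99
  123 = 1×99 + 24
  99 = 4×24 + 3
  24 = 8×3
so gcd(1698, 123) = 3.
3 divides 252, so solutions exist.
Back-substitute for Bézout coefficients:
  3 = 99 - 4×24
  ... = 123×(-69) + 1698×(5)
Scale by 252/3 = 84: (p₀, q₀) = (-5796, 420).
General solution: p = -5796 + 566t, q = 420 - 41t for integer t.
p ≥ 0: smallest is -5796 mod 566 = 430 (at t = 11), with q = -31.

430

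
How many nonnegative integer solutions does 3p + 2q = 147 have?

25

gcd(3, 2):
  3 = 1×2 + 1
  2 = 2×1
so gcd(3, 2) = 1.
Back-substitute for Bézout coefficients:
  1 = 3 - 1×2
  ... = 3×(1) + 2×(-1)
Scale by 147: one solution is (147, -147). Reduce p mod 2: (1, 72).
General: p = 1 + 2t, q = 72 - 3t.
p ≥ 0 ⇒ t ≥ 0; q ≥ 0 ⇒ t ≤ 24. So t ∈ [0, 24]: 25 solutions.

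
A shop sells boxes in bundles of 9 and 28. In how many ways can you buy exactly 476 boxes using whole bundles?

2

Need nonnegative integers with 9j + 28k = 476.
gcd(9, 28) = 1, and 9·(-3) + 28·(1) = 1.
So (j₀, k₀) = (-1428, 476); general j = -1428 + 28t, k = 476 - 9t.
j ≥ 0 ⇒ t ≥ 51; k ≥ 0 ⇒ t ≤ 52. That's 2 values of t.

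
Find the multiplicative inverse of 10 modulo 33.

gcd(33, 10) = 1  (33 = 3*10 + 3, 10 = 3*3 + 1, 3 = 3*1).
Back-substituting, 10*(10) + 33*(-3) = 1.
So 10*10 ≡ 1 (mod 33), and 10 mod 33 = 10.

10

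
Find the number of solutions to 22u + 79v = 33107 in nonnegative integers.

gcd(79, 22) = 1.
By Bézout, 22*(18) + 79*(-5) = 1.
One solution: (29, 411).
General: u = 29 + 79t, v = 411 - 22t.
u ≥ 0 ⇒ t ≥ 0; v ≥ 0 ⇒ t ≤ 18. So t ∈ [0, 18]: 19 solutions.

19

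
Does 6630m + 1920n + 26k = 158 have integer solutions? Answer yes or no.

gcd(6630, 1920) = 30  (6630 = 3×1920 + 870, 1920 = 2×870 + 180, 870 = 4×180 + 150, 180 = 1×150 + 30, 150 = 5×30).
gcd(30, 26) = 2.
2 divides 158, so integer solutions exist.

yes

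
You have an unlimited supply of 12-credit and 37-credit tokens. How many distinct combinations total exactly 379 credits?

Need nonnegative integers with 12j + 37k = 379.
gcd(12, 37) = 1, and 12·(-3) + 37·(1) = 1.
So (j₀, k₀) = (-1137, 379); general j = -1137 + 37t, k = 379 - 12t.
j ≥ 0 ⇒ t ≥ 31; k ≥ 0 ⇒ t ≤ 31. That's 1 value of t.

1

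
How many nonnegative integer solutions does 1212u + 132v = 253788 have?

19

gcd(1212, 132) = 12.
By Bézout, 1212·(-5) + 132·(46) = 12.
One solution: (9, 1840).
General: u = 9 + 11t, v = 1840 - 101t.
u ≥ 0 ⇒ t ≥ 0; v ≥ 0 ⇒ t ≤ 18. So t ∈ [0, 18]: 19 solutions.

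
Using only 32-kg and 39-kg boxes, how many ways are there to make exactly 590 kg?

1

Need nonnegative integers with 32j + 39k = 590.
gcd(32, 39) = 1, and 32·(11) + 39·(-9) = 1.
So (j₀, k₀) = (6490, -5310); general j = 6490 + 39t, k = -5310 - 32t.
j ≥ 0 ⇒ t ≥ -166; k ≥ 0 ⇒ t ≤ -166. That's 1 value of t.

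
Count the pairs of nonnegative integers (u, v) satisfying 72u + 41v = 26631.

9

gcd(72, 41):
  72 = 1*41 + 31
  41 = 1*31 + 10
  31 = 3*10 + 1
  10 = 10*1
so gcd(72, 41) = 1.
Back-substitute for Bézout coefficients:
  1 = 31 - 3*10
  ... = 72*(4) + 41*(-7)
Scale by 26631: one solution is (106524, -186417). Reduce u mod 41: (6, 639).
General: u = 6 + 41t, v = 639 - 72t.
u ≥ 0 ⇒ t ≥ 0; v ≥ 0 ⇒ t ≤ 8. So t ∈ [0, 8]: 9 solutions.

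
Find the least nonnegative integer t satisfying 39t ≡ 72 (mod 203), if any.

158

gcd(203, 39):
  203 = 5·39 + 8
  39 = 4·8 + 7
  8 = 1·7 + 1
  7 = 7·1
so gcd(203, 39) = 1.
1 divides 72, so solutions exist.
Back-substitute for Bézout coefficients:
  1 = 8 - 1·7
  ... = 39·(-26) + 203·(5)
So 39·(-26) ≡ 1 (mod 203); multiply by 72: t ≡ -1872 (mod 203).
Smallest nonnegative: t = -1872 mod 203 = 158.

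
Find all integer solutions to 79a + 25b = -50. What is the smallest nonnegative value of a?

gcd(79, 25) = 1  (79 = 3·25 + 4, 25 = 6·4 + 1, 4 = 4·1).
1 divides -50, so solutions exist.
Back-substituting, 79·(-6) + 25·(19) = 1.
Scale by -50/1 = -50: (a₀, b₀) = (300, -950).
General solution: a = 300 + 25t, b = -950 - 79t for integer t.
a ≥ 0: smallest is 300 mod 25 = 0 (at t = -12), with b = -2.

0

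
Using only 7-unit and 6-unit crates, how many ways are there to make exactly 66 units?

Need nonnegative integers with 7j + 6k = 66.
gcd(7, 6) = 1, and 7·(1) + 6·(-1) = 1.
So (j₀, k₀) = (66, -66); general j = 66 + 6t, k = -66 - 7t.
j ≥ 0 ⇒ t ≥ -11; k ≥ 0 ⇒ t ≤ -10. That's 2 values of t.

2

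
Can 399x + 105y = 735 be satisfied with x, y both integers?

yes

gcd(399, 105):
  399 = 3·105 + 84
  105 = 1·84 + 21
  84 = 4·21
so gcd(399, 105) = 21.
21 divides 735, so integer solutions exist.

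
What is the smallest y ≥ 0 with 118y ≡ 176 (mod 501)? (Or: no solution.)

494

gcd(501, 118) = 1.
1 divides 176, so solutions exist.
By Bézout, 118·(-242) + 501·(57) = 1.
So 118·(-242) ≡ 1 (mod 501); multiply by 176: y ≡ -42592 (mod 501).
Smallest nonnegative: y = -42592 mod 501 = 494.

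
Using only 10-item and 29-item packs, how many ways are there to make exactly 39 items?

1

Need nonnegative integers with 10j + 29k = 39.
gcd(10, 29) = 1, and 10·(3) + 29·(-1) = 1.
So (j₀, k₀) = (117, -39); general j = 117 + 29t, k = -39 - 10t.
j ≥ 0 ⇒ t ≥ -4; k ≥ 0 ⇒ t ≤ -4. That's 1 value of t.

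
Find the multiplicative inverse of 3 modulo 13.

9

gcd(13, 3) = 1  (13 = 4×3 + 1, 3 = 3×1).
Back-substituting, 3×(-4) + 13×(1) = 1.
So 3×-4 ≡ 1 (mod 13), and -4 mod 13 = 9.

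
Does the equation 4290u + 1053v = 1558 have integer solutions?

no

gcd(4290, 1053):
  4290 = 4·1053 + 78
  1053 = 13·78 + 39
  78 = 2·39
so gcd(4290, 1053) = 39.
39 does not divide 1558 (remainder 37), so no integer solutions.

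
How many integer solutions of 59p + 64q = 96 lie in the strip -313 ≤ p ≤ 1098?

gcd(64, 59) = 1.
By Bézout, 59*(-13) + 64*(12) = 1.
Particular solution: (32, -28).
General solution: p = 32 + 64t, q = -28 - 59t for integer t.
-313 ≤ 32 + 64t ≤ 1098 gives t ∈ [-5, 16], which is 22 values.

22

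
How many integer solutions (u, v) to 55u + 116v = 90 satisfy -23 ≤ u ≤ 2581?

gcd(116, 55):
  116 = 2·55 + 6
  55 = 9·6 + 1
  6 = 6·1
so gcd(116, 55) = 1.
Back-substitute for Bézout coefficients:
  1 = 55 - 9·6
  ... = 55·(19) + 116·(-9)
Scale by 90: particular solution (1710, -810); reduce u mod 116: (86, -40).
General solution: u = 86 + 116t, v = -40 - 55t for integer t.
-23 ≤ 86 + 116t ≤ 2581 gives t ∈ [0, 21], which is 22 values.

22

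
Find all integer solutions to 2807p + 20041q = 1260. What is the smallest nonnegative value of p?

gcd(20041, 2807) = 7  (20041 = 7·2807 + 392, 2807 = 7·392 + 63, 392 = 6·63 + 14, 63 = 4·14 + 7, 14 = 2·7).
7 divides 1260, so solutions exist.
Back-substituting, 2807·(1278) + 20041·(-179) = 7.
Scale by 1260/7 = 180: (p₀, q₀) = (230040, -32220).
General solution: p = 230040 + 2863t, q = -32220 - 401t for integer t.
p ≥ 0: smallest is 230040 mod 2863 = 1000 (at t = -80), with q = -140.

1000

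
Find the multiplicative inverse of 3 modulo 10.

7

gcd(10, 3):
  10 = 3*3 + 1
  3 = 3*1
so gcd(10, 3) = 1.
Back-substitute for Bézout coefficients:
  1 = 10 - 3*3
  ... = 3*(-3) + 10*(1)
So 3*-3 ≡ 1 (mod 10), and -3 mod 10 = 7.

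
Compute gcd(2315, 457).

1

gcd(2315, 457):
  2315 = 5*457 + 30
  457 = 15*30 + 7
  30 = 4*7 + 2
  7 = 3*2 + 1
  2 = 2*1
so gcd(2315, 457) = 1.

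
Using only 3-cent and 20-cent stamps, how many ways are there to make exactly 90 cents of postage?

Need nonnegative integers with 3j + 20k = 90.
gcd(3, 20) = 1, and 3·(7) + 20·(-1) = 1.
So (j₀, k₀) = (630, -90); general j = 630 + 20t, k = -90 - 3t.
j ≥ 0 ⇒ t ≥ -31; k ≥ 0 ⇒ t ≤ -30. That's 2 values of t.

2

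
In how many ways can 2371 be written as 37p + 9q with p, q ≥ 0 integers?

gcd(37, 9):
  37 = 4*9 + 1
  9 = 9*1
so gcd(37, 9) = 1.
Back-substitute for Bézout coefficients:
  1 = 37 - 4*9
  ... = 37*(1) + 9*(-4)
Scale by 2371: one solution is (2371, -9484). Reduce p mod 9: (4, 247).
General: p = 4 + 9t, q = 247 - 37t.
p ≥ 0 ⇒ t ≥ 0; q ≥ 0 ⇒ t ≤ 6. So t ∈ [0, 6]: 7 solutions.

7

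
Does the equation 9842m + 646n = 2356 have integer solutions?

gcd(9842, 646):
  9842 = 15*646 + 152
  646 = 4*152 + 38
  152 = 4*38
so gcd(9842, 646) = 38.
38 divides 2356, so integer solutions exist.

yes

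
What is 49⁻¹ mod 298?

73

gcd(298, 49) = 1.
By Bézout, 49·(73) + 298·(-12) = 1.
So 49·73 ≡ 1 (mod 298), and 73 mod 298 = 73.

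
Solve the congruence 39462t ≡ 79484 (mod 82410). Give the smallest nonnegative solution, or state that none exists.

no solution

gcd(82410, 39462) = 6.
6 does not divide 79484, so the congruence has no solution.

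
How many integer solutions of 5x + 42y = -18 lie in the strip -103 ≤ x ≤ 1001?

gcd(42, 5) = 1.
By Bézout, 5·(17) + 42·(-2) = 1.
Particular solution: (30, -4).
General solution: x = 30 + 42t, y = -4 - 5t for integer t.
-103 ≤ 30 + 42t ≤ 1001 gives t ∈ [-3, 23], which is 27 values.

27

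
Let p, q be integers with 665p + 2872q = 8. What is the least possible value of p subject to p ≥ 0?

1192

gcd(2872, 665):
  2872 = 4×665 + 212
  665 = 3×212 + 29
  212 = 7×29 + 9
  29 = 3×9 + 2
  9 = 4×2 + 1
  2 = 2×1
so gcd(2872, 665) = 1.
1 divides 8, so solutions exist.
Back-substitute for Bézout coefficients:
  1 = 9 - 4×2
  ... = 665×(-1287) + 2872×(298)
Scale by 8/1 = 8: (p₀, q₀) = (-10296, 2384).
General solution: p = -10296 + 2872t, q = 2384 - 665t for integer t.
p ≥ 0: smallest is -10296 mod 2872 = 1192 (at t = 4), with q = -276.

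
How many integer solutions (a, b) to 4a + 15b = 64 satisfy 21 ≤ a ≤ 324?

gcd(15, 4) = 1.
By Bézout, 4·(4) + 15·(-1) = 1.
Particular solution: (1, 4).
General solution: a = 1 + 15t, b = 4 - 4t for integer t.
21 ≤ 1 + 15t ≤ 324 gives t ∈ [2, 21], which is 20 values.

20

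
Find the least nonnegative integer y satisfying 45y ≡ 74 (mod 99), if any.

gcd(99, 45):
  99 = 2*45 + 9
  45 = 5*9
so gcd(99, 45) = 9.
9 does not divide 74, so the congruence has no solution.

no solution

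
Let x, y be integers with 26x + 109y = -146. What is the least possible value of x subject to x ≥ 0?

95

gcd(109, 26):
  109 = 4·26 + 5
  26 = 5·5 + 1
  5 = 5·1
so gcd(109, 26) = 1.
1 divides -146, so solutions exist.
Back-substitute for Bézout coefficients:
  1 = 26 - 5·5
  ... = 26·(21) + 109·(-5)
Scale by -146/1 = -146: (x₀, y₀) = (-3066, 730).
General solution: x = -3066 + 109t, y = 730 - 26t for integer t.
x ≥ 0: smallest is -3066 mod 109 = 95 (at t = 29), with y = -24.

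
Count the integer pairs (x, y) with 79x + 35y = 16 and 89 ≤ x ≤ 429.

10

gcd(79, 35) = 1.
By Bézout, 79*(4) + 35*(-9) = 1.
Particular solution: (29, -65).
General solution: x = 29 + 35t, y = -65 - 79t for integer t.
89 ≤ 29 + 35t ≤ 429 gives t ∈ [2, 11], which is 10 values.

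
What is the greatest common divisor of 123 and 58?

1

gcd(123, 58) = 1  (123 = 2×58 + 7, 58 = 8×7 + 2, 7 = 3×2 + 1, 2 = 2×1).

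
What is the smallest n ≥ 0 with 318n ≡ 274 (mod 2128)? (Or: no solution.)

215

gcd(2128, 318) = 2  (2128 = 6·318 + 220, 318 = 1·220 + 98, 220 = 2·98 + 24, 98 = 4·24 + 2, 24 = 12·2).
2 divides 274, so solutions exist.
Back-substituting, 318·(87) + 2128·(-13) = 2.
So 318·(87) ≡ 2 (mod 2128); multiply by 137: n ≡ 11919 (mod 1064).
Smallest nonnegative: n = 11919 mod 1064 = 215.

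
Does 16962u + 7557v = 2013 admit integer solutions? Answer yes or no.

gcd(16962, 7557) = 33  (16962 = 2·7557 + 1848, 7557 = 4·1848 + 165, 1848 = 11·165 + 33, 165 = 5·33).
33 divides 2013, so integer solutions exist.

yes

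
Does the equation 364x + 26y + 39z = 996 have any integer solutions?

gcd(364, 26) = 26  (364 = 14×26).
gcd(26, 39) = 13.
13 does not divide 996 (remainder 8), so no integer solutions.

no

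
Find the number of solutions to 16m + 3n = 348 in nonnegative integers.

gcd(16, 3) = 1.
By Bézout, 16*(1) + 3*(-5) = 1.
One solution: (0, 116).
General: m = 0 + 3t, n = 116 - 16t.
m ≥ 0 ⇒ t ≥ 0; n ≥ 0 ⇒ t ≤ 7. So t ∈ [0, 7]: 8 solutions.

8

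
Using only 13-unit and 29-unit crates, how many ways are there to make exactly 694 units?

2

Need nonnegative integers with 13j + 29k = 694.
gcd(13, 29) = 1, and 13·(9) + 29·(-4) = 1.
So (j₀, k₀) = (6246, -2776); general j = 6246 + 29t, k = -2776 - 13t.
j ≥ 0 ⇒ t ≥ -215; k ≥ 0 ⇒ t ≤ -214. That's 2 values of t.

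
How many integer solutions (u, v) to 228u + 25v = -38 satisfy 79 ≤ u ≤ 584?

21

gcd(228, 25) = 1.
By Bézout, 228*(-8) + 25*(73) = 1.
Particular solution: (4, -38).
General solution: u = 4 + 25t, v = -38 - 228t for integer t.
79 ≤ 4 + 25t ≤ 584 gives t ∈ [3, 23], which is 21 values.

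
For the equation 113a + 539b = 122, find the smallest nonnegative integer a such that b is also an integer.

gcd(539, 113) = 1  (539 = 4·113 + 87, 113 = 1·87 + 26, 87 = 3·26 + 9, 26 = 2·9 + 8, 9 = 1·8 + 1, 8 = 8·1).
1 divides 122, so solutions exist.
Back-substituting, 113·(-62) + 539·(13) = 1.
Scale by 122/1 = 122: (a₀, b₀) = (-7564, 1586).
General solution: a = -7564 + 539t, b = 1586 - 113t for integer t.
a ≥ 0: smallest is -7564 mod 539 = 521 (at t = 15), with b = -109.

521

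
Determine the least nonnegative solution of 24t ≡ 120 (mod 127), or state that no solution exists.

5

gcd(127, 24) = 1  (127 = 5·24 + 7, 24 = 3·7 + 3, 7 = 2·3 + 1, 3 = 3·1).
1 divides 120, so solutions exist.
Back-substituting, 24·(-37) + 127·(7) = 1.
So 24·(-37) ≡ 1 (mod 127); multiply by 120: t ≡ -4440 (mod 127).
Smallest nonnegative: t = -4440 mod 127 = 5.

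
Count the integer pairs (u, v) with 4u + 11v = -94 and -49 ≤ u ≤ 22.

6

gcd(11, 4) = 1  (11 = 2×4 + 3, 4 = 1×3 + 1, 3 = 3×1).
Back-substituting, 4×(3) + 11×(-1) = 1.
Scale by -94: particular solution (-282, 94); reduce u mod 11: (4, -10).
General solution: u = 4 + 11t, v = -10 - 4t for integer t.
-49 ≤ 4 + 11t ≤ 22 gives t ∈ [-4, 1], which is 6 values.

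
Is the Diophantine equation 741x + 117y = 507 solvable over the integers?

gcd(741, 117) = 39  (741 = 6·117 + 39, 117 = 3·39).
39 divides 507, so integer solutions exist.

yes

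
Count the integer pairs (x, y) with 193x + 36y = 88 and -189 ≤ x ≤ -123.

gcd(193, 36) = 1  (193 = 5*36 + 13, 36 = 2*13 + 10, 13 = 1*10 + 3, 10 = 3*3 + 1, 3 = 3*1).
Back-substituting, 193*(-11) + 36*(59) = 1.
Scale by 88: particular solution (-968, 5192); reduce x mod 36: (4, -19).
General solution: x = 4 + 36t, y = -19 - 193t for integer t.
-189 ≤ 4 + 36t ≤ -123 gives t ∈ [-5, -4], which is 2 values.

2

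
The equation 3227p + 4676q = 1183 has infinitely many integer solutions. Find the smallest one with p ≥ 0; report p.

gcd(4676, 3227):
  4676 = 1·3227 + 1449
  3227 = 2·1449 + 329
  1449 = 4·329 + 133
  329 = 2·133 + 63
  133 = 2·63 + 7
  63 = 9·7
so gcd(4676, 3227) = 7.
7 divides 1183, so solutions exist.
Back-substitute for Bézout coefficients:
  7 = 133 - 2·63
  ... = 3227·(-71) + 4676·(49)
Scale by 1183/7 = 169: (p₀, q₀) = (-11999, 8281).
General solution: p = -11999 + 668t, q = 8281 - 461t for integer t.
p ≥ 0: smallest is -11999 mod 668 = 25 (at t = 18), with q = -17.

25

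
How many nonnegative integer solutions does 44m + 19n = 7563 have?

9

gcd(44, 19):
  44 = 2*19 + 6
  19 = 3*6 + 1
  6 = 6*1
so gcd(44, 19) = 1.
Back-substitute for Bézout coefficients:
  1 = 19 - 3*6
  ... = 44*(-3) + 19*(7)
Scale by 7563: one solution is (-22689, 52941). Reduce m mod 19: (16, 361).
General: m = 16 + 19t, n = 361 - 44t.
m ≥ 0 ⇒ t ≥ 0; n ≥ 0 ⇒ t ≤ 8. So t ∈ [0, 8]: 9 solutions.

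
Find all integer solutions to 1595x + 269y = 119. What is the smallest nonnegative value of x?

gcd(1595, 269):
  1595 = 5·269 + 250
  269 = 1·250 + 19
  250 = 13·19 + 3
  19 = 6·3 + 1
  3 = 3·1
so gcd(1595, 269) = 1.
1 divides 119, so solutions exist.
Back-substitute for Bézout coefficients:
  1 = 19 - 6·3
  ... = 1595·(-85) + 269·(504)
Scale by 119/1 = 119: (x₀, y₀) = (-10115, 59976).
General solution: x = -10115 + 269t, y = 59976 - 1595t for integer t.
x ≥ 0: smallest is -10115 mod 269 = 107 (at t = 38), with y = -634.

107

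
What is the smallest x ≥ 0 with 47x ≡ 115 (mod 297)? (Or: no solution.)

53

gcd(297, 47) = 1.
1 divides 115, so solutions exist.
By Bézout, 47×(-139) + 297×(22) = 1.
So 47×(-139) ≡ 1 (mod 297); multiply by 115: x ≡ -15985 (mod 297).
Smallest nonnegative: x = -15985 mod 297 = 53.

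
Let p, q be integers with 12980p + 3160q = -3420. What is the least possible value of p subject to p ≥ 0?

gcd(12980, 3160):
  12980 = 4×3160 + 340
  3160 = 9×340 + 100
  340 = 3×100 + 40
  100 = 2×40 + 20
  40 = 2×20
so gcd(12980, 3160) = 20.
20 divides -3420, so solutions exist.
Back-substitute for Bézout coefficients:
  20 = 100 - 2×40
  ... = 12980×(-65) + 3160×(267)
Scale by -3420/20 = -171: (p₀, q₀) = (11115, -45657).
General solution: p = 11115 + 158t, q = -45657 - 649t for integer t.
p ≥ 0: smallest is 11115 mod 158 = 55 (at t = -70), with q = -227.

55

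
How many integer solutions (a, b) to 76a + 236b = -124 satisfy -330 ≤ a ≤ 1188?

25

gcd(236, 76):
  236 = 3*76 + 8
  76 = 9*8 + 4
  8 = 2*4
so gcd(236, 76) = 4.
Back-substitute for Bézout coefficients:
  4 = 76 - 9*8
  ... = 76*(28) + 236*(-9)
Scale by -31: particular solution (-868, 279); reduce a mod 59: (17, -6).
General solution: a = 17 + 59t, b = -6 - 19t for integer t.
-330 ≤ 17 + 59t ≤ 1188 gives t ∈ [-5, 19], which is 25 values.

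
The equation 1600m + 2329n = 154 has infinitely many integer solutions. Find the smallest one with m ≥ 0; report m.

1709

gcd(2329, 1600) = 1.
1 divides 154, so solutions exist.
By Bézout, 1600×(-246) + 2329×(169) = 1.
Scale by 154/1 = 154: (m₀, n₀) = (-37884, 26026).
General solution: m = -37884 + 2329t, n = 26026 - 1600t for integer t.
m ≥ 0: smallest is -37884 mod 2329 = 1709 (at t = 17), with n = -1174.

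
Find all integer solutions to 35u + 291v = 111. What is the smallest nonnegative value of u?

78

gcd(291, 35):
  291 = 8×35 + 11
  35 = 3×11 + 2
  11 = 5×2 + 1
  2 = 2×1
so gcd(291, 35) = 1.
1 divides 111, so solutions exist.
Back-substitute for Bézout coefficients:
  1 = 11 - 5×2
  ... = 35×(-133) + 291×(16)
Scale by 111/1 = 111: (u₀, v₀) = (-14763, 1776).
General solution: u = -14763 + 291t, v = 1776 - 35t for integer t.
u ≥ 0: smallest is -14763 mod 291 = 78 (at t = 51), with v = -9.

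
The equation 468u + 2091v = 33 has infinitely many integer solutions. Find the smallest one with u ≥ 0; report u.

219

gcd(2091, 468):
  2091 = 4*468 + 219
  468 = 2*219 + 30
  219 = 7*30 + 9
  30 = 3*9 + 3
  9 = 3*3
so gcd(2091, 468) = 3.
3 divides 33, so solutions exist.
Back-substitute for Bézout coefficients:
  3 = 30 - 3*9
  ... = 468*(210) + 2091*(-47)
Scale by 33/3 = 11: (u₀, v₀) = (2310, -517).
General solution: u = 2310 + 697t, v = -517 - 156t for integer t.
u ≥ 0: smallest is 2310 mod 697 = 219 (at t = -3), with v = -49.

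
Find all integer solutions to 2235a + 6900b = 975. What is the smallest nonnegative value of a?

445

gcd(6900, 2235) = 15  (6900 = 3·2235 + 195, 2235 = 11·195 + 90, 195 = 2·90 + 15, 90 = 6·15).
15 divides 975, so solutions exist.
Back-substituting, 2235·(-71) + 6900·(23) = 15.
Scale by 975/15 = 65: (a₀, b₀) = (-4615, 1495).
General solution: a = -4615 + 460t, b = 1495 - 149t for integer t.
a ≥ 0: smallest is -4615 mod 460 = 445 (at t = 11), with b = -144.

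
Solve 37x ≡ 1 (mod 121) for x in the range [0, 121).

36

gcd(121, 37) = 1  (121 = 3·37 + 10, 37 = 3·10 + 7, 10 = 1·7 + 3, 7 = 2·3 + 1, 3 = 3·1).
Back-substituting, 37·(36) + 121·(-11) = 1.
So 37·36 ≡ 1 (mod 121), and 36 mod 121 = 36.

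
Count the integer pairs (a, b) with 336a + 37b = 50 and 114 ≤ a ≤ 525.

11

gcd(336, 37):
  336 = 9×37 + 3
  37 = 12×3 + 1
  3 = 3×1
so gcd(336, 37) = 1.
Back-substitute for Bézout coefficients:
  1 = 37 - 12×3
  ... = 336×(-12) + 37×(109)
Scale by 50: particular solution (-600, 5450); reduce a mod 37: (29, -262).
General solution: a = 29 + 37t, b = -262 - 336t for integer t.
114 ≤ 29 + 37t ≤ 525 gives t ∈ [3, 13], which is 11 values.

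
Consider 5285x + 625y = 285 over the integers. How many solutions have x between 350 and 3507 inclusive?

gcd(5285, 625):
  5285 = 8*625 + 285
  625 = 2*285 + 55
  285 = 5*55 + 10
  55 = 5*10 + 5
  10 = 2*5
so gcd(5285, 625) = 5.
Back-substitute for Bézout coefficients:
  5 = 55 - 5*10
  ... = 5285*(-57) + 625*(482)
Scale by 57: particular solution (-3249, 27474); reduce x mod 125: (1, -8).
General solution: x = 1 + 125t, y = -8 - 1057t for integer t.
350 ≤ 1 + 125t ≤ 3507 gives t ∈ [3, 28], which is 26 values.

26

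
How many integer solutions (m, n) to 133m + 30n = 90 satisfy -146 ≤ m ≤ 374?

gcd(133, 30) = 1.
By Bézout, 133*(7) + 30*(-31) = 1.
Particular solution: (0, 3).
General solution: m = 0 + 30t, n = 3 - 133t for integer t.
-146 ≤ 0 + 30t ≤ 374 gives t ∈ [-4, 12], which is 17 values.

17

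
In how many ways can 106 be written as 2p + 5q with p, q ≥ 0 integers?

gcd(5, 2) = 1.
By Bézout, 2*(-2) + 5*(1) = 1.
One solution: (3, 20).
General: p = 3 + 5t, q = 20 - 2t.
p ≥ 0 ⇒ t ≥ 0; q ≥ 0 ⇒ t ≤ 10. So t ∈ [0, 10]: 11 solutions.

11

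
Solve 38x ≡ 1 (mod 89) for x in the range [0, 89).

82

gcd(89, 38):
  89 = 2·38 + 13
  38 = 2·13 + 12
  13 = 1·12 + 1
  12 = 12·1
so gcd(89, 38) = 1.
Back-substitute for Bézout coefficients:
  1 = 13 - 1·12
  ... = 38·(-7) + 89·(3)
So 38·-7 ≡ 1 (mod 89), and -7 mod 89 = 82.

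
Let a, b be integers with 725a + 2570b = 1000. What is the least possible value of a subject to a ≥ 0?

90

gcd(2570, 725) = 5  (2570 = 3·725 + 395, 725 = 1·395 + 330, 395 = 1·330 + 65, 330 = 5·65 + 5, 65 = 13·5).
5 divides 1000, so solutions exist.
Back-substituting, 725·(39) + 2570·(-11) = 5.
Scale by 1000/5 = 200: (a₀, b₀) = (7800, -2200).
General solution: a = 7800 + 514t, b = -2200 - 145t for integer t.
a ≥ 0: smallest is 7800 mod 514 = 90 (at t = -15), with b = -25.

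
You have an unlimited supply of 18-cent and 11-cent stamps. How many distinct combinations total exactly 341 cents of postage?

Need nonnegative integers with 18j + 11k = 341.
gcd(18, 11) = 1, and 18·(-3) + 11·(5) = 1.
So (j₀, k₀) = (-1023, 1705); general j = -1023 + 11t, k = 1705 - 18t.
j ≥ 0 ⇒ t ≥ 93; k ≥ 0 ⇒ t ≤ 94. That's 2 values of t.

2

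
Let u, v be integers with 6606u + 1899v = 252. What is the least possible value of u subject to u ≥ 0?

111

gcd(6606, 1899):
  6606 = 3*1899 + 909
  1899 = 2*909 + 81
  909 = 11*81 + 18
  81 = 4*18 + 9
  18 = 2*9
so gcd(6606, 1899) = 9.
9 divides 252, so solutions exist.
Back-substitute for Bézout coefficients:
  9 = 81 - 4*18
  ... = 6606*(-94) + 1899*(327)
Scale by 252/9 = 28: (u₀, v₀) = (-2632, 9156).
General solution: u = -2632 + 211t, v = 9156 - 734t for integer t.
u ≥ 0: smallest is -2632 mod 211 = 111 (at t = 13), with v = -386.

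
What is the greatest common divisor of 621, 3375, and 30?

gcd(3375, 621) = 27  (3375 = 5·621 + 270, 621 = 2·270 + 81, 270 = 3·81 + 27, 81 = 3·27).
gcd(27, 30) = 3.

3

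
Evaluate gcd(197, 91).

1

gcd(197, 91):
  197 = 2×91 + 15
  91 = 6×15 + 1
  15 = 15×1
so gcd(197, 91) = 1.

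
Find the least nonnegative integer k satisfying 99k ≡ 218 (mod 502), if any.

418

gcd(502, 99) = 1.
1 divides 218, so solutions exist.
By Bézout, 99*(71) + 502*(-14) = 1.
So 99*(71) ≡ 1 (mod 502); multiply by 218: k ≡ 15478 (mod 502).
Smallest nonnegative: k = 15478 mod 502 = 418.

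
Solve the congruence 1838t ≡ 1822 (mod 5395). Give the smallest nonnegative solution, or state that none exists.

gcd(5395, 1838) = 1.
1 divides 1822, so solutions exist.
By Bézout, 1838×(-408) + 5395×(139) = 1.
So 1838×(-408) ≡ 1 (mod 5395); multiply by 1822: t ≡ -743376 (mod 5395).
Smallest nonnegative: t = -743376 mod 5395 = 1134.

1134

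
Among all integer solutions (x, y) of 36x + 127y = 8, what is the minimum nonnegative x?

99

gcd(127, 36):
  127 = 3·36 + 19
  36 = 1·19 + 17
  19 = 1·17 + 2
  17 = 8·2 + 1
  2 = 2·1
so gcd(127, 36) = 1.
1 divides 8, so solutions exist.
Back-substitute for Bézout coefficients:
  1 = 17 - 8·2
  ... = 36·(60) + 127·(-17)
Scale by 8/1 = 8: (x₀, y₀) = (480, -136).
General solution: x = 480 + 127t, y = -136 - 36t for integer t.
x ≥ 0: smallest is 480 mod 127 = 99 (at t = -3), with y = -28.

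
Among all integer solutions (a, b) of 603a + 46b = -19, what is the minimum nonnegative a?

gcd(603, 46) = 1  (603 = 13·46 + 5, 46 = 9·5 + 1, 5 = 5·1).
1 divides -19, so solutions exist.
Back-substituting, 603·(-9) + 46·(118) = 1.
Scale by -19/1 = -19: (a₀, b₀) = (171, -2242).
General solution: a = 171 + 46t, b = -2242 - 603t for integer t.
a ≥ 0: smallest is 171 mod 46 = 33 (at t = -3), with b = -433.

33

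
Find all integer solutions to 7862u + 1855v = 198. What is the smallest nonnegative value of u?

1654

gcd(7862, 1855) = 1.
1 divides 198, so solutions exist.
By Bézout, 7862×(533) + 1855×(-2259) = 1.
Scale by 198/1 = 198: (u₀, v₀) = (105534, -447282).
General solution: u = 105534 + 1855t, v = -447282 - 7862t for integer t.
u ≥ 0: smallest is 105534 mod 1855 = 1654 (at t = -56), with v = -7010.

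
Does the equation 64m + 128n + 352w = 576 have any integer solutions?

gcd(128, 64) = 64  (128 = 2*64).
gcd(64, 352) = 32.
32 divides 576, so integer solutions exist.

yes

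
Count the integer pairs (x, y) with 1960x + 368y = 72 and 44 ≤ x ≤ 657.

gcd(1960, 368):
  1960 = 5*368 + 120
  368 = 3*120 + 8
  120 = 15*8
so gcd(1960, 368) = 8.
Back-substitute for Bézout coefficients:
  8 = 368 - 3*120
  ... = 1960*(-3) + 368*(16)
Scale by 9: particular solution (-27, 144); reduce x mod 46: (19, -101).
General solution: x = 19 + 46t, y = -101 - 245t for integer t.
44 ≤ 19 + 46t ≤ 657 gives t ∈ [1, 13], which is 13 values.

13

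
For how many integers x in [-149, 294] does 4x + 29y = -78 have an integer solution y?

15

gcd(29, 4):
  29 = 7×4 + 1
  4 = 4×1
so gcd(29, 4) = 1.
Back-substitute for Bézout coefficients:
  1 = 29 - 7×4
  ... = 4×(-7) + 29×(1)
Scale by -78: particular solution (546, -78); reduce x mod 29: (24, -6).
General solution: x = 24 + 29t, y = -6 - 4t for integer t.
-149 ≤ 24 + 29t ≤ 294 gives t ∈ [-5, 9], which is 15 values.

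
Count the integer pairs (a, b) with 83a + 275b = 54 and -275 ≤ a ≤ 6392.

gcd(275, 83):
  275 = 3·83 + 26
  83 = 3·26 + 5
  26 = 5·5 + 1
  5 = 5·1
so gcd(275, 83) = 1.
Back-substitute for Bézout coefficients:
  1 = 26 - 5·5
  ... = 83·(-53) + 275·(16)
Scale by 54: particular solution (-2862, 864); reduce a mod 275: (163, -49).
General solution: a = 163 + 275t, b = -49 - 83t for integer t.
-275 ≤ 163 + 275t ≤ 6392 gives t ∈ [-1, 22], which is 24 values.

24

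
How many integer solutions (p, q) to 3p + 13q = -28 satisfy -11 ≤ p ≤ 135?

11

gcd(13, 3) = 1.
By Bézout, 3*(-4) + 13*(1) = 1.
Particular solution: (8, -4).
General solution: p = 8 + 13t, q = -4 - 3t for integer t.
-11 ≤ 8 + 13t ≤ 135 gives t ∈ [-1, 9], which is 11 values.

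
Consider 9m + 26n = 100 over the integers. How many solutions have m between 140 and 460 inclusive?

gcd(26, 9):
  26 = 2×9 + 8
  9 = 1×8 + 1
  8 = 8×1
so gcd(26, 9) = 1.
Back-substitute for Bézout coefficients:
  1 = 9 - 1×8
  ... = 9×(3) + 26×(-1)
Scale by 100: particular solution (300, -100); reduce m mod 26: (14, -1).
General solution: m = 14 + 26t, n = -1 - 9t for integer t.
140 ≤ 14 + 26t ≤ 460 gives t ∈ [5, 17], which is 13 values.

13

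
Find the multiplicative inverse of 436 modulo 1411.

1000

gcd(1411, 436) = 1.
By Bézout, 436*(-411) + 1411*(127) = 1.
So 436*-411 ≡ 1 (mod 1411), and -411 mod 1411 = 1000.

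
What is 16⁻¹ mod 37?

7

gcd(37, 16):
  37 = 2×16 + 5
  16 = 3×5 + 1
  5 = 5×1
so gcd(37, 16) = 1.
Back-substitute for Bézout coefficients:
  1 = 16 - 3×5
  ... = 16×(7) + 37×(-3)
So 16×7 ≡ 1 (mod 37), and 7 mod 37 = 7.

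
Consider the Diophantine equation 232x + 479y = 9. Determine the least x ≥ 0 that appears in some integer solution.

382

gcd(479, 232):
  479 = 2·232 + 15
  232 = 15·15 + 7
  15 = 2·7 + 1
  7 = 7·1
so gcd(479, 232) = 1.
1 divides 9, so solutions exist.
Back-substitute for Bézout coefficients:
  1 = 15 - 2·7
  ... = 232·(-64) + 479·(31)
Scale by 9/1 = 9: (x₀, y₀) = (-576, 279).
General solution: x = -576 + 479t, y = 279 - 232t for integer t.
x ≥ 0: smallest is -576 mod 479 = 382 (at t = 2), with y = -185.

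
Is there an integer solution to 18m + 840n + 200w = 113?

no

gcd(840, 18) = 6  (840 = 46*18 + 12, 18 = 1*12 + 6, 12 = 2*6).
gcd(6, 200) = 2.
2 does not divide 113 (remainder 1), so no integer solutions.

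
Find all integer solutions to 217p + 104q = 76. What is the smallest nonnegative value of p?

gcd(217, 104):
  217 = 2*104 + 9
  104 = 11*9 + 5
  9 = 1*5 + 4
  5 = 1*4 + 1
  4 = 4*1
so gcd(217, 104) = 1.
1 divides 76, so solutions exist.
Back-substitute for Bézout coefficients:
  1 = 5 - 1*4
  ... = 217*(-23) + 104*(48)
Scale by 76/1 = 76: (p₀, q₀) = (-1748, 3648).
General solution: p = -1748 + 104t, q = 3648 - 217t for integer t.
p ≥ 0: smallest is -1748 mod 104 = 20 (at t = 17), with q = -41.

20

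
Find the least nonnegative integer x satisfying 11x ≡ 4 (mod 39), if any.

11

gcd(39, 11) = 1.
1 divides 4, so solutions exist.
By Bézout, 11·(-7) + 39·(2) = 1.
So 11·(-7) ≡ 1 (mod 39); multiply by 4: x ≡ -28 (mod 39).
Smallest nonnegative: x = -28 mod 39 = 11.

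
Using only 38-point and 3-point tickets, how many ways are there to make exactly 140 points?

Need nonnegative integers with 38j + 3k = 140.
gcd(38, 3) = 1, and 38·(-1) + 3·(13) = 1.
So (j₀, k₀) = (-140, 1820); general j = -140 + 3t, k = 1820 - 38t.
j ≥ 0 ⇒ t ≥ 47; k ≥ 0 ⇒ t ≤ 47. That's 1 value of t.

1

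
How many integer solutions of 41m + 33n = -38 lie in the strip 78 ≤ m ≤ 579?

gcd(41, 33) = 1  (41 = 1·33 + 8, 33 = 4·8 + 1, 8 = 8·1).
Back-substituting, 41·(-4) + 33·(5) = 1.
Scale by -38: particular solution (152, -190); reduce m mod 33: (20, -26).
General solution: m = 20 + 33t, n = -26 - 41t for integer t.
78 ≤ 20 + 33t ≤ 579 gives t ∈ [2, 16], which is 15 values.

15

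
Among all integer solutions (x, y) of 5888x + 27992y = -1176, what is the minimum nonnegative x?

2857

gcd(27992, 5888) = 8.
8 divides -1176, so solutions exist.
By Bézout, 5888·(290) + 27992·(-61) = 8.
Scale by -1176/8 = -147: (x₀, y₀) = (-42630, 8967).
General solution: x = -42630 + 3499t, y = 8967 - 736t for integer t.
x ≥ 0: smallest is -42630 mod 3499 = 2857 (at t = 13), with y = -601.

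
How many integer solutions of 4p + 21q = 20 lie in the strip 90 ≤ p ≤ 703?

29

gcd(21, 4):
  21 = 5*4 + 1
  4 = 4*1
so gcd(21, 4) = 1.
Back-substitute for Bézout coefficients:
  1 = 21 - 5*4
  ... = 4*(-5) + 21*(1)
Scale by 20: particular solution (-100, 20); reduce p mod 21: (5, 0).
General solution: p = 5 + 21t, q = 0 - 4t for integer t.
90 ≤ 5 + 21t ≤ 703 gives t ∈ [5, 33], which is 29 values.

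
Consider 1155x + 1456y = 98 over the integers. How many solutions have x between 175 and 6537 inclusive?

gcd(1456, 1155) = 7  (1456 = 1·1155 + 301, 1155 = 3·301 + 252, 301 = 1·252 + 49, 252 = 5·49 + 7, 49 = 7·7).
Back-substituting, 1155·(29) + 1456·(-23) = 7.
Scale by 14: particular solution (406, -322); reduce x mod 208: (198, -157).
General solution: x = 198 + 208t, y = -157 - 165t for integer t.
175 ≤ 198 + 208t ≤ 6537 gives t ∈ [0, 30], which is 31 values.

31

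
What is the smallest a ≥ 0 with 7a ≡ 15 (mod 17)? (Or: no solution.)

gcd(17, 7):
  17 = 2·7 + 3
  7 = 2·3 + 1
  3 = 3·1
so gcd(17, 7) = 1.
1 divides 15, so solutions exist.
Back-substitute for Bézout coefficients:
  1 = 7 - 2·3
  ... = 7·(5) + 17·(-2)
So 7·(5) ≡ 1 (mod 17); multiply by 15: a ≡ 75 (mod 17).
Smallest nonnegative: a = 75 mod 17 = 7.

7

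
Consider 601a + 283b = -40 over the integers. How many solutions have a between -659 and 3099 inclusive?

gcd(601, 283) = 1.
By Bézout, 601*(-97) + 283*(206) = 1.
Particular solution: (201, -427).
General solution: a = 201 + 283t, b = -427 - 601t for integer t.
-659 ≤ 201 + 283t ≤ 3099 gives t ∈ [-3, 10], which is 14 values.

14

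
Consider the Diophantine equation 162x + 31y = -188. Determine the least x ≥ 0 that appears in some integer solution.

13

gcd(162, 31):
  162 = 5·31 + 7
  31 = 4·7 + 3
  7 = 2·3 + 1
  3 = 3·1
so gcd(162, 31) = 1.
1 divides -188, so solutions exist.
Back-substitute for Bézout coefficients:
  1 = 7 - 2·3
  ... = 162·(9) + 31·(-47)
Scale by -188/1 = -188: (x₀, y₀) = (-1692, 8836).
General solution: x = -1692 + 31t, y = 8836 - 162t for integer t.
x ≥ 0: smallest is -1692 mod 31 = 13 (at t = 55), with y = -74.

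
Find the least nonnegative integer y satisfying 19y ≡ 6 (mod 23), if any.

10

gcd(23, 19):
  23 = 1·19 + 4
  19 = 4·4 + 3
  4 = 1·3 + 1
  3 = 3·1
so gcd(23, 19) = 1.
1 divides 6, so solutions exist.
Back-substitute for Bézout coefficients:
  1 = 4 - 1·3
  ... = 19·(-6) + 23·(5)
So 19·(-6) ≡ 1 (mod 23); multiply by 6: y ≡ -36 (mod 23).
Smallest nonnegative: y = -36 mod 23 = 10.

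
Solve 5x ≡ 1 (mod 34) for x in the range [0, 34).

7

gcd(34, 5):
  34 = 6*5 + 4
  5 = 1*4 + 1
  4 = 4*1
so gcd(34, 5) = 1.
Back-substitute for Bézout coefficients:
  1 = 5 - 1*4
  ... = 5*(7) + 34*(-1)
So 5*7 ≡ 1 (mod 34), and 7 mod 34 = 7.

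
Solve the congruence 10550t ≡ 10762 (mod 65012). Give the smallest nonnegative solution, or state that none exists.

gcd(65012, 10550) = 2  (65012 = 6*10550 + 1712, 10550 = 6*1712 + 278, 1712 = 6*278 + 44, 278 = 6*44 + 14, 44 = 3*14 + 2, 14 = 7*2).
2 divides 10762, so solutions exist.
Back-substituting, 10550*(-4443) + 65012*(721) = 2.
So 10550*(-4443) ≡ 2 (mod 65012); multiply by 5381: t ≡ -23907783 (mod 32506).
Smallest nonnegative: t = -23907783 mod 32506 = 16633.

16633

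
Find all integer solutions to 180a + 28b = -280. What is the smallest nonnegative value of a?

0

gcd(180, 28):
  180 = 6·28 + 12
  28 = 2·12 + 4
  12 = 3·4
so gcd(180, 28) = 4.
4 divides -280, so solutions exist.
Back-substitute for Bézout coefficients:
  4 = 28 - 2·12
  ... = 180·(-2) + 28·(13)
Scale by -280/4 = -70: (a₀, b₀) = (140, -910).
General solution: a = 140 + 7t, b = -910 - 45t for integer t.
a ≥ 0: smallest is 140 mod 7 = 0 (at t = -20), with b = -10.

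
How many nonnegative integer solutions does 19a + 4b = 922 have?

12

gcd(19, 4) = 1.
By Bézout, 19*(-1) + 4*(5) = 1.
One solution: (2, 221).
General: a = 2 + 4t, b = 221 - 19t.
a ≥ 0 ⇒ t ≥ 0; b ≥ 0 ⇒ t ≤ 11. So t ∈ [0, 11]: 12 solutions.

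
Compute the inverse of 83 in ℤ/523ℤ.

gcd(523, 83) = 1.
By Bézout, 83×(-63) + 523×(10) = 1.
So 83×-63 ≡ 1 (mod 523), and -63 mod 523 = 460.

460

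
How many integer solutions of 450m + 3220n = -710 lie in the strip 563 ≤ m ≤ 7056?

20

gcd(3220, 450) = 10  (3220 = 7*450 + 70, 450 = 6*70 + 30, 70 = 2*30 + 10, 30 = 3*10).
Back-substituting, 450*(-93) + 3220*(13) = 10.
Scale by -71: particular solution (6603, -923); reduce m mod 322: (163, -23).
General solution: m = 163 + 322t, n = -23 - 45t for integer t.
563 ≤ 163 + 322t ≤ 7056 gives t ∈ [2, 21], which is 20 values.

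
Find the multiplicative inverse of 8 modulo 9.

gcd(9, 8) = 1  (9 = 1×8 + 1, 8 = 8×1).
Back-substituting, 8×(-1) + 9×(1) = 1.
So 8×-1 ≡ 1 (mod 9), and -1 mod 9 = 8.

8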